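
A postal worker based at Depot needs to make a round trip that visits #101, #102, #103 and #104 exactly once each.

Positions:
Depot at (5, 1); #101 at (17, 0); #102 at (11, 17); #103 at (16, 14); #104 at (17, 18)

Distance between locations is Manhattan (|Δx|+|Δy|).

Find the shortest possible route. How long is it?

Shortest round trip = 62.

With 4 stops there are 4!/2 = 12 distinct round trips (a route and its reverse cost the same).
Depot→#101→#102→#103→#104→Depot: 13+23+8+5+29 = 78
Depot→#101→#102→#104→#103→Depot: 13+23+7+5+24 = 72
Depot→#101→#103→#102→#104→Depot: 13+15+8+7+29 = 72
Depot→#101→#103→#104→#102→Depot: 13+15+5+7+22 = 62
Depot→#101→#104→#102→#103→Depot: 13+18+7+8+24 = 70
Depot→#101→#104→#103→#102→Depot: 13+18+5+8+22 = 66
Depot→#102→#101→#103→#104→Depot: 22+23+15+5+29 = 94
Depot→#102→#101→#104→#103→Depot: 22+23+18+5+24 = 92
Depot→#102→#103→#101→#104→Depot: 22+8+15+18+29 = 92
Depot→#102→#104→#101→#103→Depot: 22+7+18+15+24 = 86
Depot→#103→#101→#102→#104→Depot: 24+15+23+7+29 = 98
Depot→#103→#102→#101→#104→Depot: 24+8+23+18+29 = 102
The minimum is 62.
One optimal route: Depot → #101 → #103 → #104 → #102 → Depot (or its reverse).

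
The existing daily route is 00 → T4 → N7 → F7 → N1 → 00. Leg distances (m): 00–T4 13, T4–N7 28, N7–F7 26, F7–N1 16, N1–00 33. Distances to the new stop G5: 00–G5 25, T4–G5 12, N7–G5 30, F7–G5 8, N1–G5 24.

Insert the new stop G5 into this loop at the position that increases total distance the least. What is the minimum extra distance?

Insertion cost between consecutive stops i–j is d(i,G5) + d(G5,j) − d(i,j):
  between 00 and T4: 25 + 12 − 13 = 24
  between T4 and N7: 12 + 30 − 28 = 14
  between N7 and F7: 30 + 8 − 26 = 12
  between F7 and N1: 8 + 24 − 16 = 16
  between N1 and 00: 24 + 25 − 33 = 16
Cheapest insertion is between N7 and F7, adding 12.
New total = 116 + 12 = 128.

+12 m — insert G5 between N7 and F7.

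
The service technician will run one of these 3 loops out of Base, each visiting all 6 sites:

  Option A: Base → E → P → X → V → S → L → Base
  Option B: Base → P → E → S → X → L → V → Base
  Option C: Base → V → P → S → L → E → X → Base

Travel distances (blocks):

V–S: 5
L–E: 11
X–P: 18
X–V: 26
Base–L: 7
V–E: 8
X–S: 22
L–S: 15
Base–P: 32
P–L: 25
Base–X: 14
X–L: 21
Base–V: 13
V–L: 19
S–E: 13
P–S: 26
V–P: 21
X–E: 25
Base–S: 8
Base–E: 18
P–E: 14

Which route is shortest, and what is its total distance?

Option A: 18 + 14 + 18 + 26 + 5 + 15 + 7 = 103
Option B: 32 + 14 + 13 + 22 + 21 + 19 + 13 = 134
Option C: 13 + 21 + 26 + 15 + 11 + 25 + 14 = 125

Shortest is Option A, total 103 blocks.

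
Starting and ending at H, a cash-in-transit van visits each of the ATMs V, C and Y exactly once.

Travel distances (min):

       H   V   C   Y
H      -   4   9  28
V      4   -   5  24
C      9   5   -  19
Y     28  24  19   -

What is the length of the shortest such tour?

There are 3 distinct closed tours to check (reversals are equivalent).
H → V → C → Y → H: 4+5+19+28 = 56
H → V → Y → C → H: 4+24+19+9 = 56
H → C → V → Y → H: 9+5+24+28 = 66
The minimum is 56.
One optimal route: H → V → C → Y → H (or its reverse).

Minimum total distance: 56 min.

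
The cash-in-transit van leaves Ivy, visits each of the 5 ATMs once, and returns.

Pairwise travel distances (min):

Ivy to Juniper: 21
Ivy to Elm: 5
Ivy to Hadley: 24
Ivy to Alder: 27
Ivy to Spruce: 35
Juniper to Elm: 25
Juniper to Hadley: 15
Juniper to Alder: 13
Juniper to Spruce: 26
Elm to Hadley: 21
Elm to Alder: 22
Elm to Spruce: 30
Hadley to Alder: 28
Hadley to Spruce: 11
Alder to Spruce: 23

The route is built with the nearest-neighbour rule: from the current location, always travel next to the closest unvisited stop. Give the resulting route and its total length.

From Ivy: distances to unvisited — Elm=5, Juniper=21, Hadley=24, Alder=27, Spruce=35. Nearest is Elm (5).
From Elm: distances to unvisited — Hadley=21, Alder=22, Juniper=25, Spruce=30. Nearest is Hadley (21).
From Hadley: distances to unvisited — Spruce=11, Juniper=15, Alder=28. Nearest is Spruce (11).
From Spruce: distances to unvisited — Alder=23, Juniper=26. Nearest is Alder (23).
From Alder: distances to unvisited — Juniper=13. Nearest is Juniper (13).
Return Juniper→Ivy: 21.
Total = 5 + 21 + 11 + 23 + 13 + 21 = 94.

94 min along Ivy → Elm → Hadley → Spruce → Alder → Juniper → Ivy.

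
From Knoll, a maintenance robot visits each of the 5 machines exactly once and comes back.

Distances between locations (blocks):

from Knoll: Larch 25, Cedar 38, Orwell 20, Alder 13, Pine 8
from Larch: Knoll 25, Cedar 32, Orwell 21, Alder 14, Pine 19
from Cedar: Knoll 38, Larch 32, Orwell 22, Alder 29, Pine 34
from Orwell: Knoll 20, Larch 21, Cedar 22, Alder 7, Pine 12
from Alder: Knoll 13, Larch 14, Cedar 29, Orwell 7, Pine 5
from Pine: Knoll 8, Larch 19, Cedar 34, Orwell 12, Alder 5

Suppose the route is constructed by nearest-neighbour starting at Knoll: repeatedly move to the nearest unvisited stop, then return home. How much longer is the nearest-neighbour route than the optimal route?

From Knoll: Pine=8, Alder=13, Orwell=20, Larch=25, Cedar=38 → choose Pine (8).
From Pine: Alder=5, Orwell=12, Larch=19, Cedar=34 → choose Alder (5).
From Alder: Orwell=7, Larch=14, Cedar=29 → choose Orwell (7).
From Orwell: Larch=21, Cedar=22 → choose Larch (21).
From Larch: Cedar=32 → choose Cedar (32).
NN route Knoll → Pine → Alder → Orwell → Larch → Cedar → Knoll costs 111.
Optimal: Knoll → Larch → Cedar → Orwell → Alder → Pine → Knoll costs 99 (by enumerating all 60 distinct tours).
Excess = 111 − 99 = 12.

The nearest-neighbour route is 12 blocks longer than optimal.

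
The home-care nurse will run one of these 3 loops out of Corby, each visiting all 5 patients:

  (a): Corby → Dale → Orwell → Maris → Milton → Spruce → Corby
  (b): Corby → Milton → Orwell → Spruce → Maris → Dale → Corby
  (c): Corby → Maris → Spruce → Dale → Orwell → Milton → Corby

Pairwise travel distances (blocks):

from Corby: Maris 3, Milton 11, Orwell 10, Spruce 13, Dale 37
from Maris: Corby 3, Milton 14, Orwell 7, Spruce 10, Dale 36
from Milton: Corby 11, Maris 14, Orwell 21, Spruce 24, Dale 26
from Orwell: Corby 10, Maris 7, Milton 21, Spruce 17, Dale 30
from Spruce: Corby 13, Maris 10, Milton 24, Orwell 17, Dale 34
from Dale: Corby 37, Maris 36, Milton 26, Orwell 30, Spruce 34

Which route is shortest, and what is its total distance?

Shortest is (c), total 109 blocks.

(a): 37 + 30 + 7 + 14 + 24 + 13 = 125
(b): 11 + 21 + 17 + 10 + 36 + 37 = 132
(c): 3 + 10 + 34 + 30 + 21 + 11 = 109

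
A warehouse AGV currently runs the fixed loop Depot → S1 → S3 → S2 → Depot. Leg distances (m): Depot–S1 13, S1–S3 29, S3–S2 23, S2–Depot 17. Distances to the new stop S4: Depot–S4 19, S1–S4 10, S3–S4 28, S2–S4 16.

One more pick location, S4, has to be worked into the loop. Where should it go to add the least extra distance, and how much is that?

Insertion cost between consecutive stops i–j is d(i,S4) + d(S4,j) − d(i,j):
  between Depot and S1: 19 + 10 − 13 = 16
  between S1 and S3: 10 + 28 − 29 = 9
  between S3 and S2: 28 + 16 − 23 = 21
  between S2 and Depot: 16 + 19 − 17 = 18
Cheapest insertion is between S1 and S3, adding 9.
New total = 82 + 9 = 91.

Minimum extra distance: 9 m, inserting S4 between S1 and S3.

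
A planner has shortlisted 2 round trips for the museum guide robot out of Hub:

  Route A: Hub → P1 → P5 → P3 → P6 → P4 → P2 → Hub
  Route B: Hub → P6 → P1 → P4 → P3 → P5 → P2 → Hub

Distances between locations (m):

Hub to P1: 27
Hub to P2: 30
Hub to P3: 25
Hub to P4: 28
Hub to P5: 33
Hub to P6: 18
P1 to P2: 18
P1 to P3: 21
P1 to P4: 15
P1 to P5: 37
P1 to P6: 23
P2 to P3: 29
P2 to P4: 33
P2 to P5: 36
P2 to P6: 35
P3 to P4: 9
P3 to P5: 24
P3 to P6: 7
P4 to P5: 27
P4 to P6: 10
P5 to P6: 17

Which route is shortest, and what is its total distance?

Route A: 27 + 37 + 24 + 7 + 10 + 33 + 30 = 168
Route B: 18 + 23 + 15 + 9 + 24 + 36 + 30 = 155

Shortest is Route B, total 155 m.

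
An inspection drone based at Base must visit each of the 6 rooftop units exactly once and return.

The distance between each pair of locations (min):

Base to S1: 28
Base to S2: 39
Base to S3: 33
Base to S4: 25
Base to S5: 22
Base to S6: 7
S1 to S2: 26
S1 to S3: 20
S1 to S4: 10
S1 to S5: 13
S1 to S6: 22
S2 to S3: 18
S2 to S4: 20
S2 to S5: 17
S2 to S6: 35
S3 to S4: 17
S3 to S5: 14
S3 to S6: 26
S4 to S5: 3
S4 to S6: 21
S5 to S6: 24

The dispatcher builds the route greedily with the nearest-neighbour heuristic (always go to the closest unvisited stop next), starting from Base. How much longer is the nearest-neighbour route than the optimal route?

Base: S6=7, S5=22, S4=25, S1=28, S3=33, S2=39 ⇒ S6
S6: S4=21, S1=22, S5=24, S3=26, S2=35 ⇒ S4
S4: S5=3, S1=10, S3=17, S2=20 ⇒ S5
S5: S1=13, S3=14, S2=17 ⇒ S1
S1: S3=20, S2=26 ⇒ S3
S3: S2=18 ⇒ S2
NN route Base → S6 → S4 → S5 → S1 → S3 → S2 → Base costs 121.
Optimal: Base → S1 → S4 → S5 → S2 → S3 → S6 → Base costs 109 (by enumerating all 360 distinct tours).
Excess = 121 − 109 = 12.

Excess over optimum: 12 min.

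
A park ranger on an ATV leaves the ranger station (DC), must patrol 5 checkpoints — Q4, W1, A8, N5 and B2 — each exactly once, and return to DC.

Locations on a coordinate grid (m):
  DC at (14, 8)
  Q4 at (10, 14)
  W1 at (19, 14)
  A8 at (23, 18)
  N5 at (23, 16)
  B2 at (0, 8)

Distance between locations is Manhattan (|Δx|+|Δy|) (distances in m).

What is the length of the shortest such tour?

Minimum total distance: 66 m.

There are 60 distinct closed tours to check (reversals are equivalent).
DC→Q4→W1→A8→N5→B2→DC: 10+9+8+2+31+14 = 74
DC→Q4→W1→A8→B2→N5→DC: 10+9+8+33+31+17 = 108
DC→Q4→W1→N5→A8→B2→DC: 10+9+6+2+33+14 = 74
DC→Q4→W1→N5→B2→A8→DC: 10+9+6+31+33+19 = 108
DC→Q4→W1→B2→A8→N5→DC: 10+9+25+33+2+17 = 96
DC→Q4→W1→B2→N5→A8→DC: 10+9+25+31+2+19 = 96
DC→Q4→A8→W1→N5→B2→DC: 10+17+8+6+31+14 = 86
DC→Q4→A8→W1→B2→N5→DC: 10+17+8+25+31+17 = 108
DC→Q4→A8→N5→W1→B2→DC: 10+17+2+6+25+14 = 74
DC→Q4→A8→N5→B2→W1→DC: 10+17+2+31+25+11 = 96
DC→Q4→A8→B2→W1→N5→DC: 10+17+33+25+6+17 = 108
DC→Q4→A8→B2→N5→W1→DC: 10+17+33+31+6+11 = 108
DC→Q4→N5→W1→A8→B2→DC: 10+15+6+8+33+14 = 86
DC→Q4→N5→W1→B2→A8→DC: 10+15+6+25+33+19 = 108
… (46 more)
DC→W1→A8→N5→Q4→B2→DC: 11+8+2+15+16+14 = 66  ← best
The minimum is 66.
One optimal route: DC → W1 → A8 → N5 → Q4 → B2 → DC (or its reverse).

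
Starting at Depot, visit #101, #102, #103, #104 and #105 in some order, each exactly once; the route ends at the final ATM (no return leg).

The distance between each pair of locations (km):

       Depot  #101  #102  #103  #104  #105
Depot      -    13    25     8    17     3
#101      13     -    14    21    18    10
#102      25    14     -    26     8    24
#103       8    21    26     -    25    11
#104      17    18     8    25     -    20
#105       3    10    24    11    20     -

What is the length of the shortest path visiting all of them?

Shortest open route: 51 km.

There are 5! = 120 possible orderings.
Depot→#101→#102→#103→#104→#105: 13+14+26+25+20 = 98
Depot→#101→#102→#103→#105→#104: 13+14+26+11+20 = 84
Depot→#101→#102→#104→#103→#105: 13+14+8+25+11 = 71
Depot→#101→#102→#104→#105→#103: 13+14+8+20+11 = 66
Depot→#101→#102→#105→#103→#104: 13+14+24+11+25 = 87
Depot→#101→#102→#105→#104→#103: 13+14+24+20+25 = 96
Depot→#101→#103→#102→#104→#105: 13+21+26+8+20 = 88
Depot→#101→#103→#102→#105→#104: 13+21+26+24+20 = 104
Depot→#101→#103→#104→#102→#105: 13+21+25+8+24 = 91
Depot→#101→#103→#104→#105→#102: 13+21+25+20+24 = 103
Depot→#101→#103→#105→#102→#104: 13+21+11+24+8 = 77
Depot→#101→#103→#105→#104→#102: 13+21+11+20+8 = 73
Depot→#101→#104→#102→#103→#105: 13+18+8+26+11 = 76
Depot→#101→#104→#102→#105→#103: 13+18+8+24+11 = 74
… (106 more)
Depot→#103→#105→#101→#102→#104: 8+11+10+14+8 = 51  ← best
The minimum is 51.
One shortest path: Depot → #103 → #105 → #101 → #102 → #104.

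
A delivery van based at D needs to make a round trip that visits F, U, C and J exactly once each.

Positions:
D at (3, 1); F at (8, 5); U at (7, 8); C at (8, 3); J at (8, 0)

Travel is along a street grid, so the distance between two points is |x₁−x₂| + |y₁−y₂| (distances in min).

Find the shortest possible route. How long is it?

26 min — the shortest possible round trip.

There are 12 distinct closed tours to check (reversals are equivalent).
D - F - U - C - J - D: 9+4+6+3+6 = 28
D - F - U - J - C - D: 9+4+9+3+7 = 32
D - F - C - U - J - D: 9+2+6+9+6 = 32
D - F - C - J - U - D: 9+2+3+9+11 = 34
D - F - J - U - C - D: 9+5+9+6+7 = 36
D - F - J - C - U - D: 9+5+3+6+11 = 34
D - U - F - C - J - D: 11+4+2+3+6 = 26
D - U - F - J - C - D: 11+4+5+3+7 = 30
D - U - C - F - J - D: 11+6+2+5+6 = 30
D - U - J - F - C - D: 11+9+5+2+7 = 34
D - C - F - U - J - D: 7+2+4+9+6 = 28
D - C - U - F - J - D: 7+6+4+5+6 = 28
The minimum is 26.
One optimal route: D → U → F → C → J → D (or its reverse).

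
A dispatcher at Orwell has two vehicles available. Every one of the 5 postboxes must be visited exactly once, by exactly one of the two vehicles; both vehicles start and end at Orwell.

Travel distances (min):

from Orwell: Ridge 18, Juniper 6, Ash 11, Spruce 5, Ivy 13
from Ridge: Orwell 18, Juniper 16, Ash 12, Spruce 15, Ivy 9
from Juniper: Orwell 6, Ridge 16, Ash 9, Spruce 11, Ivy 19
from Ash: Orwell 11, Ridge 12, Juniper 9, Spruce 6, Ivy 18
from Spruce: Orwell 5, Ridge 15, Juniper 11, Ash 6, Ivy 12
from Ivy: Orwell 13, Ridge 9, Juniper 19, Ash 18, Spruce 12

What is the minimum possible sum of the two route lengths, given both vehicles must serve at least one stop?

Check every non-empty split of the stops between the two vehicles; for each half take its own optimal tour:
  {Ridge} + {Juniper, Ash, Spruce, Ivy}: 36 + 46 = 82
  {Juniper} + {Ridge, Ash, Spruce, Ivy}: 12 + 45 = 57
  {Ridge, Juniper} + {Ash, Spruce, Ivy}: 40 + 42 = 82
  {Ash} + {Ridge, Juniper, Spruce, Ivy}: 22 + 48 = 70
  {Ridge, Ash} + {Juniper, Spruce, Ivy}: 41 + 42 = 83
  {Juniper, Ash} + {Ridge, Spruce, Ivy}: 26 + 42 = 68
  … (15 splits in total)
Best: vehicle 1 Orwell → Juniper → Orwell = 12; vehicle 2 Orwell → Spruce → Ash → Ridge → Ivy → Orwell = 45; combined 57.

57 min — the smallest possible combined total.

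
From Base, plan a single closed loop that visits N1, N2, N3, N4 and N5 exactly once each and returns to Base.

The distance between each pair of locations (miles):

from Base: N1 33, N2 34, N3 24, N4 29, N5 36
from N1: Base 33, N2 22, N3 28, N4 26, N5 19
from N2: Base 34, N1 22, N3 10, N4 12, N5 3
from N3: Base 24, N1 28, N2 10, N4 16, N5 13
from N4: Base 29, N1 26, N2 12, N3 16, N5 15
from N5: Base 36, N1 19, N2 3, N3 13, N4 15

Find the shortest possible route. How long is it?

Shortest round trip = 107 miles.

There are 60 distinct closed tours to check (reversals are equivalent).
Base-N1-N2-N3-N4-N5-Base: 33+22+10+16+15+36 = 132
Base-N1-N2-N3-N5-N4-Base: 33+22+10+13+15+29 = 122
Base-N1-N2-N4-N3-N5-Base: 33+22+12+16+13+36 = 132
Base-N1-N2-N4-N5-N3-Base: 33+22+12+15+13+24 = 119
Base-N1-N2-N5-N3-N4-Base: 33+22+3+13+16+29 = 116
Base-N1-N2-N5-N4-N3-Base: 33+22+3+15+16+24 = 113
Base-N1-N3-N2-N4-N5-Base: 33+28+10+12+15+36 = 134
Base-N1-N3-N2-N5-N4-Base: 33+28+10+3+15+29 = 118
Base-N1-N3-N4-N2-N5-Base: 33+28+16+12+3+36 = 128
Base-N1-N3-N4-N5-N2-Base: 33+28+16+15+3+34 = 129
Base-N1-N3-N5-N2-N4-Base: 33+28+13+3+12+29 = 118
Base-N1-N3-N5-N4-N2-Base: 33+28+13+15+12+34 = 135
Base-N1-N4-N2-N3-N5-Base: 33+26+12+10+13+36 = 130
Base-N1-N4-N2-N5-N3-Base: 33+26+12+3+13+24 = 111
… (46 more)
Base-N1-N5-N2-N4-N3-Base: 33+19+3+12+16+24 = 107  ← best
The minimum is 107.
One optimal route: Base → N1 → N5 → N2 → N4 → N3 → Base (or its reverse).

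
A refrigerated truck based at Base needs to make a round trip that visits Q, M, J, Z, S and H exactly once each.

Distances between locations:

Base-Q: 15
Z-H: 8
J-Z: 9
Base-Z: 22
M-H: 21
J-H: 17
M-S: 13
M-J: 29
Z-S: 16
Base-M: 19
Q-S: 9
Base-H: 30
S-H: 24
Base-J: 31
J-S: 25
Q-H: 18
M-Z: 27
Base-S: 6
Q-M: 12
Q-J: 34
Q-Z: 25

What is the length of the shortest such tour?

96 — the shortest possible round trip.

Base-Q-M-J-Z-S-H-Base: 15+12+29+9+16+24+30 = 135
Base-Q-M-J-Z-H-S-Base: 15+12+29+9+8+24+6 = 103
Base-Q-M-J-S-Z-H-Base: 15+12+29+25+16+8+30 = 135
Base-Q-M-J-S-H-Z-Base: 15+12+29+25+24+8+22 = 135
Base-Q-M-J-H-Z-S-Base: 15+12+29+17+8+16+6 = 103
Base-Q-M-J-H-S-Z-Base: 15+12+29+17+24+16+22 = 135
Base-Q-M-Z-J-S-H-Base: 15+12+27+9+25+24+30 = 142
Base-Q-M-Z-J-H-S-Base: 15+12+27+9+17+24+6 = 110
… (352 more)
Base-Q-M-H-J-Z-S-Base: 15+12+21+17+9+16+6 = 96  ← best
The minimum is 96.
One optimal route: Base → Q → M → H → J → Z → S → Base (or its reverse).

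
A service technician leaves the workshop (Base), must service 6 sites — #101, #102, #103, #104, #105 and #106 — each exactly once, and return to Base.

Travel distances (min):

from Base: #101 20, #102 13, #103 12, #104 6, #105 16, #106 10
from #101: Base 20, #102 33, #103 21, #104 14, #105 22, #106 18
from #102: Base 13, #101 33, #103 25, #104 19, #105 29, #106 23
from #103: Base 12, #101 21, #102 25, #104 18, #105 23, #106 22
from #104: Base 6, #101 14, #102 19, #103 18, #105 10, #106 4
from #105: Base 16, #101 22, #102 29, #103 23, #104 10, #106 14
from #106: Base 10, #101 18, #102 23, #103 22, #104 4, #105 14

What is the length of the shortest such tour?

There are 360 distinct closed tours to check (reversals are equivalent).
Base → #101 → #102 → #103 → #104 → #105 → #106 → Base: 20+33+25+18+10+14+10 = 130
Base → #101 → #102 → #103 → #104 → #106 → #105 → Base: 20+33+25+18+4+14+16 = 130
Base → #101 → #102 → #103 → #105 → #104 → #106 → Base: 20+33+25+23+10+4+10 = 125
Base → #101 → #102 → #103 → #105 → #106 → #104 → Base: 20+33+25+23+14+4+6 = 125
Base → #101 → #102 → #103 → #106 → #104 → #105 → Base: 20+33+25+22+4+10+16 = 130
Base → #101 → #102 → #103 → #106 → #105 → #104 → Base: 20+33+25+22+14+10+6 = 130
Base → #101 → #102 → #104 → #103 → #105 → #106 → Base: 20+33+19+18+23+14+10 = 137
Base → #101 → #102 → #104 → #103 → #106 → #105 → Base: 20+33+19+18+22+14+16 = 142
… (352 more)
Base → #102 → #103 → #101 → #105 → #104 → #106 → Base: 13+25+21+22+10+4+10 = 105  ← best
The minimum is 105.
One optimal route: Base → #102 → #103 → #101 → #105 → #104 → #106 → Base (or its reverse).

Minimum total distance: 105 min.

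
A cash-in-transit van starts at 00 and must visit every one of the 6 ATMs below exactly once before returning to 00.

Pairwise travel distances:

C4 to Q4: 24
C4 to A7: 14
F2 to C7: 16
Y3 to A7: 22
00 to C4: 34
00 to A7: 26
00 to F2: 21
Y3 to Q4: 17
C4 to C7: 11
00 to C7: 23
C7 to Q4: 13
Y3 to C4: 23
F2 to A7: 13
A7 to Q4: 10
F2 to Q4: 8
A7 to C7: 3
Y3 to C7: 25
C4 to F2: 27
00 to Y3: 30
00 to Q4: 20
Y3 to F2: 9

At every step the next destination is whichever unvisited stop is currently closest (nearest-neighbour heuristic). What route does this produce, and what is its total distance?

00 → [Q4:20 / F2:21 / C7:23 / A7:26 / Y3:30 / C4:34] → Q4 (20)
Q4 → [F2:8 / A7:10 / C7:13 / Y3:17 / C4:24] → F2 (8)
F2 → [Y3:9 / A7:13 / C7:16 / C4:27] → Y3 (9)
Y3 → [A7:22 / C4:23 / C7:25] → A7 (22)
A7 → [C7:3 / C4:14] → C7 (3)
C7 → [C4:11] → C4 (11)
Return C4→00: 34.
Total = 20 + 8 + 9 + 22 + 3 + 11 + 34 = 107.

107 along 00 → Q4 → F2 → Y3 → A7 → C7 → C4 → 00.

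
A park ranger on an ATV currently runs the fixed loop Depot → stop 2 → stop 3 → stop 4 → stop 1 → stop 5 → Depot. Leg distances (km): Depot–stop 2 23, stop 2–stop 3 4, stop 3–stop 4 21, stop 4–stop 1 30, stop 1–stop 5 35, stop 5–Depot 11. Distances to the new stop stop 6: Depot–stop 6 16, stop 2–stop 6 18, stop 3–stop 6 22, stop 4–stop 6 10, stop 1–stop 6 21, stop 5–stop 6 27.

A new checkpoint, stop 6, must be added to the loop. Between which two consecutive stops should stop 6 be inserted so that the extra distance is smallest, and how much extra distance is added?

+1 km — insert stop 6 between stop 4 and stop 1.

Insertion cost between consecutive stops i–j is d(i,stop 6) + d(stop 6,j) − d(i,j):
  between Depot and stop 2: 16 + 18 − 23 = 11
  between stop 2 and stop 3: 18 + 22 − 4 = 36
  between stop 3 and stop 4: 22 + 10 − 21 = 11
  between stop 4 and stop 1: 10 + 21 − 30 = 1
  between stop 1 and stop 5: 21 + 27 − 35 = 13
  between stop 5 and Depot: 27 + 16 − 11 = 32
Cheapest insertion is between stop 4 and stop 1, adding 1.
New total = 124 + 1 = 125.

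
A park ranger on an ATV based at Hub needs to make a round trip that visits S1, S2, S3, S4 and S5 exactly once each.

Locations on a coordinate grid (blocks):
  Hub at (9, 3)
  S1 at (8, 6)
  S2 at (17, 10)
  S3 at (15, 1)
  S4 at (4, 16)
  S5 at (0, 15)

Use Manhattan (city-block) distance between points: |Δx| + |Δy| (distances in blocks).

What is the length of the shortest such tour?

64 blocks — the shortest possible round trip.

With 5 stops there are 5!/2 = 60 distinct round trips (a route and its reverse cost the same).
Hub-S1-S2-S3-S4-S5-Hub: 4+13+11+26+5+21 = 80
Hub-S1-S2-S3-S5-S4-Hub: 4+13+11+29+5+18 = 80
Hub-S1-S2-S4-S3-S5-Hub: 4+13+19+26+29+21 = 112
Hub-S1-S2-S4-S5-S3-Hub: 4+13+19+5+29+8 = 78
Hub-S1-S2-S5-S3-S4-Hub: 4+13+22+29+26+18 = 112
Hub-S1-S2-S5-S4-S3-Hub: 4+13+22+5+26+8 = 78
Hub-S1-S3-S2-S4-S5-Hub: 4+12+11+19+5+21 = 72
Hub-S1-S3-S2-S5-S4-Hub: 4+12+11+22+5+18 = 72
Hub-S1-S3-S4-S2-S5-Hub: 4+12+26+19+22+21 = 104
Hub-S1-S3-S4-S5-S2-Hub: 4+12+26+5+22+15 = 84
Hub-S1-S3-S5-S2-S4-Hub: 4+12+29+22+19+18 = 104
Hub-S1-S3-S5-S4-S2-Hub: 4+12+29+5+19+15 = 84
Hub-S1-S4-S2-S3-S5-Hub: 4+14+19+11+29+21 = 98
Hub-S1-S4-S2-S5-S3-Hub: 4+14+19+22+29+8 = 96
… (46 more)
Hub-S1-S4-S5-S2-S3-Hub: 4+14+5+22+11+8 = 64  ← best
The minimum is 64.
One optimal route: Hub → S1 → S4 → S5 → S2 → S3 → Hub (or its reverse).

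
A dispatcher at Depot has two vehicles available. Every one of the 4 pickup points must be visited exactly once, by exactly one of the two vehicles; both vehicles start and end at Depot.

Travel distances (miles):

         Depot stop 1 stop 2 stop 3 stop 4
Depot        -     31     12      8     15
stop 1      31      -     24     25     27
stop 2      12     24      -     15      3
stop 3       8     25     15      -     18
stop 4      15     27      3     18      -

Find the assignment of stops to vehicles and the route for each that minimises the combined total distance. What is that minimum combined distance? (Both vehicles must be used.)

Try each way of splitting the stops between the two vehicles (each non-empty) and, for each split, find the best tour for each vehicle:
  {stop 1} + {stop 2, stop 3, stop 4}: 62 + 41 = 103
  {stop 2} + {stop 1, stop 3, stop 4}: 24 + 75 = 99
  {stop 1, stop 2} + {stop 3, stop 4}: 67 + 41 = 108
  {stop 3} + {stop 1, stop 2, stop 4}: 16 + 73 = 89
  {stop 1, stop 3} + {stop 2, stop 4}: 64 + 30 = 94
  {stop 2, stop 3} + {stop 1, stop 4}: 35 + 73 = 108
  … (7 splits in total)
Best: vehicle 1 Depot → stop 3 → Depot = 16; vehicle 2 Depot → stop 1 → stop 2 → stop 4 → Depot = 73; combined 89.

89 miles — the smallest possible combined total.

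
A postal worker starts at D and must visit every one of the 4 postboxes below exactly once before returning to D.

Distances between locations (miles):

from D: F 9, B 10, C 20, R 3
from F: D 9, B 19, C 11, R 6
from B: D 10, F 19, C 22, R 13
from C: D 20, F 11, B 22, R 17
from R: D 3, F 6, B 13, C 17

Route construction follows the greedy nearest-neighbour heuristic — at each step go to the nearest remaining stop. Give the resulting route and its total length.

D → [R:3 / F:9 / B:10 / C:20] → R (3)
R → [F:6 / B:13 / C:17] → F (6)
F → [C:11 / B:19] → C (11)
C → [B:22] → B (22)
Return B→D: 10.
Total = 3 + 6 + 11 + 22 + 10 = 52.

52 miles along D → R → F → C → B → D.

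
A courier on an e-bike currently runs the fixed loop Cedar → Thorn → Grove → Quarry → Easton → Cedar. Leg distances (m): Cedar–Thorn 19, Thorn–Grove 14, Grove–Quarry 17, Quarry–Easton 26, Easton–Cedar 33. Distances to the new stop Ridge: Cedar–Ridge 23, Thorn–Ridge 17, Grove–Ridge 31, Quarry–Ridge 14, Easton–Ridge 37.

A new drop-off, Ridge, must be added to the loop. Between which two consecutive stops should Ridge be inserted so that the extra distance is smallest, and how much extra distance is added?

Insertion cost between consecutive stops i–j is d(i,Ridge) + d(Ridge,j) − d(i,j):
  between Cedar and Thorn: 23 + 17 − 19 = 21
  between Thorn and Grove: 17 + 31 − 14 = 34
  between Grove and Quarry: 31 + 14 − 17 = 28
  between Quarry and Easton: 14 + 37 − 26 = 25
  between Easton and Cedar: 37 + 23 − 33 = 27
Cheapest insertion is between Cedar and Thorn, adding 21.
New total = 109 + 21 = 130.

Minimum extra distance: 21 m, inserting Ridge between Cedar and Thorn.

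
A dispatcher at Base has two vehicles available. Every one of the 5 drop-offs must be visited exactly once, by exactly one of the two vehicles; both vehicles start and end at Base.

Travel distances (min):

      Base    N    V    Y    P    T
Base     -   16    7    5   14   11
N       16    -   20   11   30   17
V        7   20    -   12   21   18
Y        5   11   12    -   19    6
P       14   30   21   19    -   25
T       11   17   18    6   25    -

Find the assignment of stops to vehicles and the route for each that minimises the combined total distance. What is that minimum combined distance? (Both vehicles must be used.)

Try each way of splitting the stops between the two vehicles (each non-empty) and, for each split, find the best tour for each vehicle:
  {N} + {V, Y, P, T}: 32 + 64 = 96
  {V} + {N, Y, P, T}: 14 + 72 = 86
  {N, V} + {Y, P, T}: 43 + 50 = 93
  {Y} + {N, V, P, T}: 10 + 83 = 93
  {N, Y} + {V, P, T}: 32 + 64 = 96
  {V, Y} + {N, P, T}: 24 + 72 = 96
  … (15 splits in total)
  {P} + {N, V, Y, T}: 28 + 55 = 83  ← best
Best: vehicle 1 Base → P → Base = 28; vehicle 2 Base → V → N → Y → T → Base = 55; combined 83.

Minimum combined distance: 83 min.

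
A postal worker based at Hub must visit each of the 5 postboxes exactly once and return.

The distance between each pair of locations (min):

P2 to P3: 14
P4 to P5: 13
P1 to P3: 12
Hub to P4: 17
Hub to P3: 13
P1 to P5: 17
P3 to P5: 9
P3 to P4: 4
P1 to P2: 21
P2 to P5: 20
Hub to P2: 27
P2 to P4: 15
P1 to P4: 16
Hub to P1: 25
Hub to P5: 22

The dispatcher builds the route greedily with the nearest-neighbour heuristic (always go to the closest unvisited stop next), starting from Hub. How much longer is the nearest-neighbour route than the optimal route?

Hub: P3=13, P4=17, P5=22, P1=25, P2=27 ⇒ P3
P3: P4=4, P5=9, P1=12, P2=14 ⇒ P4
P4: P5=13, P2=15, P1=16 ⇒ P5
P5: P1=17, P2=20 ⇒ P1
P1: P2=21 ⇒ P2
NN route Hub → P3 → P4 → P5 → P1 → P2 → Hub costs 95.
Optimal: Hub → P3 → P4 → P2 → P1 → P5 → Hub costs 92 (by enumerating all 60 distinct tours).
Excess = 95 − 92 = 3.

Excess over optimum: 3 min.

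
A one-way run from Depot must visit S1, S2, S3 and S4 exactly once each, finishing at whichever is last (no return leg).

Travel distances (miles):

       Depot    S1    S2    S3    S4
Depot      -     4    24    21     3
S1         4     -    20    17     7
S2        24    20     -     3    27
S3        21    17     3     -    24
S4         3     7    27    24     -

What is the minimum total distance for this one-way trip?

There are 4! = 24 possible orderings.
Depot→S1→S2→S3→S4: 4+20+3+24 = 51
Depot→S1→S2→S4→S3: 4+20+27+24 = 75
Depot→S1→S3→S2→S4: 4+17+3+27 = 51
Depot→S1→S3→S4→S2: 4+17+24+27 = 72
Depot→S1→S4→S2→S3: 4+7+27+3 = 41
Depot→S1→S4→S3→S2: 4+7+24+3 = 38
Depot→S2→S1→S3→S4: 24+20+17+24 = 85
Depot→S2→S1→S4→S3: 24+20+7+24 = 75
Depot→S2→S3→S1→S4: 24+3+17+7 = 51
Depot→S2→S3→S4→S1: 24+3+24+7 = 58
Depot→S2→S4→S1→S3: 24+27+7+17 = 75
Depot→S2→S4→S3→S1: 24+27+24+17 = 92
Depot→S3→S1→S2→S4: 21+17+20+27 = 85
Depot→S3→S1→S4→S2: 21+17+7+27 = 72
… (10 more)
Depot→S4→S1→S3→S2: 3+7+17+3 = 30  ← best
The minimum is 30.
One shortest path: Depot → S4 → S1 → S3 → S2.

Minimum one-way distance = 30 miles.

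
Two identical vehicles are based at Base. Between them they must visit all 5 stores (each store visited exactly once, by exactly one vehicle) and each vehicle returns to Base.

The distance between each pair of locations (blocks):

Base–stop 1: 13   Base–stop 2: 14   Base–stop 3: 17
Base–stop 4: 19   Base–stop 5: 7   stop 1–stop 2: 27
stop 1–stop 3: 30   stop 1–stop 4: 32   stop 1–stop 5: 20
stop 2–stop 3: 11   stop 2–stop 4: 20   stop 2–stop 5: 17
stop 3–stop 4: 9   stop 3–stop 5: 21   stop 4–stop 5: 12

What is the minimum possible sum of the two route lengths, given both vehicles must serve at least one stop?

There are 2^4 − 1 = 15 ways to divide the 5 stops into two non-empty groups. For each, the best each vehicle can do is its own shortest tour through its group:
  {stop 1} + {stop 2, stop 3, stop 4, stop 5}: 26 + 53 = 79
  {stop 2} + {stop 1, stop 3, stop 4, stop 5}: 28 + 71 = 99
  {stop 1, stop 2} + {stop 3, stop 4, stop 5}: 54 + 45 = 99
  {stop 3} + {stop 1, stop 2, stop 4, stop 5}: 34 + 79 = 113
  {stop 1, stop 3} + {stop 2, stop 4, stop 5}: 60 + 53 = 113
  {stop 2, stop 3} + {stop 1, stop 4, stop 5}: 42 + 64 = 106
  … (15 splits in total)
Best: vehicle 1 Base → stop 1 → Base = 26; vehicle 2 Base → stop 2 → stop 3 → stop 4 → stop 5 → Base = 53; combined 79.

79 blocks — the smallest possible combined total.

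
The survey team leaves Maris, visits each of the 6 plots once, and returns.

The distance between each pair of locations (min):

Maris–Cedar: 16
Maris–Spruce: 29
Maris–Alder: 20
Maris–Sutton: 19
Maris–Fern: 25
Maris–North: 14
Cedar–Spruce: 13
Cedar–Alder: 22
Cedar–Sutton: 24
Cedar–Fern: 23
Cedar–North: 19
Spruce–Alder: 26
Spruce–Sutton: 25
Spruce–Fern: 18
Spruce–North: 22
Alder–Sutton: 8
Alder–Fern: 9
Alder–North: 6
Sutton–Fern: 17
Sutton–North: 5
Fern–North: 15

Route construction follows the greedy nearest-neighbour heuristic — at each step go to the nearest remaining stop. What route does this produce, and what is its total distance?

From Maris: distances to unvisited — North=14, Cedar=16, Sutton=19, Alder=20, Fern=25, Spruce=29. Nearest is North (14).
From North: distances to unvisited — Sutton=5, Alder=6, Fern=15, Cedar=19, Spruce=22. Nearest is Sutton (5).
From Sutton: distances to unvisited — Alder=8, Fern=17, Cedar=24, Spruce=25. Nearest is Alder (8).
From Alder: distances to unvisited — Fern=9, Cedar=22, Spruce=26. Nearest is Fern (9).
From Fern: distances to unvisited — Spruce=18, Cedar=23. Nearest is Spruce (18).
From Spruce: distances to unvisited — Cedar=13. Nearest is Cedar (13).
Return Cedar→Maris: 16.
Total = 14 + 5 + 8 + 9 + 18 + 13 + 16 = 83.

83 min along Maris → North → Sutton → Alder → Fern → Spruce → Cedar → Maris.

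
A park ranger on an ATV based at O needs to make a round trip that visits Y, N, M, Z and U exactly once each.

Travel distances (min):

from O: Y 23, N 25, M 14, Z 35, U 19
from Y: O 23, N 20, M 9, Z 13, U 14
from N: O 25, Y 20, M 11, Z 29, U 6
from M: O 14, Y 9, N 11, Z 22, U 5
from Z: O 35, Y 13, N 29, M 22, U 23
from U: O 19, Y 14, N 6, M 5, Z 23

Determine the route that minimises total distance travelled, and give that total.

90 min — the shortest possible round trip.

O→Y→N→M→Z→U→O: 23+20+11+22+23+19 = 118
O→Y→N→M→U→Z→O: 23+20+11+5+23+35 = 117
O→Y→N→Z→M→U→O: 23+20+29+22+5+19 = 118
O→Y→N→Z→U→M→O: 23+20+29+23+5+14 = 114
O→Y→N→U→M→Z→O: 23+20+6+5+22+35 = 111
O→Y→N→U→Z→M→O: 23+20+6+23+22+14 = 108
O→Y→M→N→Z→U→O: 23+9+11+29+23+19 = 114
O→Y→M→N→U→Z→O: 23+9+11+6+23+35 = 107
O→Y→M→Z→N→U→O: 23+9+22+29+6+19 = 108
O→Y→M→Z→U→N→O: 23+9+22+23+6+25 = 108
O→Y→M→U→N→Z→O: 23+9+5+6+29+35 = 107
O→Y→M→U→Z→N→O: 23+9+5+23+29+25 = 114
O→Y→Z→N→M→U→O: 23+13+29+11+5+19 = 100
O→Y→Z→N→U→M→O: 23+13+29+6+5+14 = 90
… (46 more)
The minimum is 90.
One optimal route: O → Y → Z → N → U → M → O (or its reverse).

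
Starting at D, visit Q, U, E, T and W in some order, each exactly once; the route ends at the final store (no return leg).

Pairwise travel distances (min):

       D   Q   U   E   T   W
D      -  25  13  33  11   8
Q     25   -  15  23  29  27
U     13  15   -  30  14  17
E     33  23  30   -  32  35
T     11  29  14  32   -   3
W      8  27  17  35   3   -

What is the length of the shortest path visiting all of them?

There are 5! = 120 possible orderings.
D - Q - U - E - T - W: 25+15+30+32+3 = 105
D - Q - U - E - W - T: 25+15+30+35+3 = 108
D - Q - U - T - E - W: 25+15+14+32+35 = 121
D - Q - U - T - W - E: 25+15+14+3+35 = 92
D - Q - U - W - E - T: 25+15+17+35+32 = 124
D - Q - U - W - T - E: 25+15+17+3+32 = 92
D - Q - E - U - T - W: 25+23+30+14+3 = 95
D - Q - E - U - W - T: 25+23+30+17+3 = 98
D - Q - E - T - U - W: 25+23+32+14+17 = 111
D - Q - E - T - W - U: 25+23+32+3+17 = 100
D - Q - E - W - U - T: 25+23+35+17+14 = 114
D - Q - E - W - T - U: 25+23+35+3+14 = 100
D - Q - T - U - E - W: 25+29+14+30+35 = 133
D - Q - T - U - W - E: 25+29+14+17+35 = 120
… (106 more)
D - W - T - U - Q - E: 8+3+14+15+23 = 63  ← best
The minimum is 63.
One shortest path: D → W → T → U → Q → E.

63 min — the minimum one-way total.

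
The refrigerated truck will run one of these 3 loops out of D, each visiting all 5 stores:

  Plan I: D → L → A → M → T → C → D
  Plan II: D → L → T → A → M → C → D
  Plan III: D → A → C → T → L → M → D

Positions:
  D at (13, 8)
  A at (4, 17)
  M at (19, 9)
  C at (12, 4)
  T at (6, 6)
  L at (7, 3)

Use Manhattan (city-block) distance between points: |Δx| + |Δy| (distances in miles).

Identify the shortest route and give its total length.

68 miles — Plan II is the shortest.

Plan I: 11 + 17 + 23 + 16 + 8 + 5 = 80
Plan II: 11 + 4 + 13 + 23 + 12 + 5 = 68
Plan III: 18 + 21 + 8 + 4 + 18 + 7 = 76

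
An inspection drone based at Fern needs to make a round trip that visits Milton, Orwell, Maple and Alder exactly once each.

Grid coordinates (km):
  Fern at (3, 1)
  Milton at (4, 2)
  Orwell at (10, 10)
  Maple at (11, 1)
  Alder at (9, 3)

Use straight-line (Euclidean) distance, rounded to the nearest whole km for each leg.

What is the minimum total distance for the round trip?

Shortest round trip = 29 km.

There are 12 distinct closed tours to check (reversals are equivalent).
Fern - Milton - Orwell - Maple - Alder - Fern: 1+10+9+3+6 = 29
Fern - Milton - Orwell - Alder - Maple - Fern: 1+10+7+3+8 = 29
Fern - Milton - Maple - Orwell - Alder - Fern: 1+7+9+7+6 = 30
Fern - Milton - Maple - Alder - Orwell - Fern: 1+7+3+7+11 = 29
Fern - Milton - Alder - Orwell - Maple - Fern: 1+5+7+9+8 = 30
Fern - Milton - Alder - Maple - Orwell - Fern: 1+5+3+9+11 = 29
Fern - Orwell - Milton - Maple - Alder - Fern: 11+10+7+3+6 = 37
Fern - Orwell - Milton - Alder - Maple - Fern: 11+10+5+3+8 = 37
Fern - Orwell - Maple - Milton - Alder - Fern: 11+9+7+5+6 = 38
Fern - Orwell - Alder - Milton - Maple - Fern: 11+7+5+7+8 = 38
Fern - Maple - Milton - Orwell - Alder - Fern: 8+7+10+7+6 = 38
Fern - Maple - Orwell - Milton - Alder - Fern: 8+9+10+5+6 = 38
The minimum is 29.
One optimal route: Fern → Milton → Orwell → Maple → Alder → Fern (or its reverse).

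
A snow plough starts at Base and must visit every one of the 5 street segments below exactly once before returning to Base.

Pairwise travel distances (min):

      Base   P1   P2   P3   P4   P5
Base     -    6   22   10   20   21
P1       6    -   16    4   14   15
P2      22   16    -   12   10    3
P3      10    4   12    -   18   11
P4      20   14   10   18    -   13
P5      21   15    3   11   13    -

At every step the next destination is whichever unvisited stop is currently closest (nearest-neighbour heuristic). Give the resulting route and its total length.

54 min along Base → P1 → P3 → P5 → P2 → P4 → Base.

At Base the remaining stops are P1 6, P3 10, P4 20, P5 21, P2 22; go to P1.
At P1 the remaining stops are P3 4, P4 14, P5 15, P2 16; go to P3.
At P3 the remaining stops are P5 11, P2 12, P4 18; go to P5.
At P5 the remaining stops are P2 3, P4 13; go to P2.
At P2 the remaining stops are P4 10; go to P4.
Return P4→Base: 20.
Total = 6 + 4 + 11 + 3 + 10 + 20 = 54.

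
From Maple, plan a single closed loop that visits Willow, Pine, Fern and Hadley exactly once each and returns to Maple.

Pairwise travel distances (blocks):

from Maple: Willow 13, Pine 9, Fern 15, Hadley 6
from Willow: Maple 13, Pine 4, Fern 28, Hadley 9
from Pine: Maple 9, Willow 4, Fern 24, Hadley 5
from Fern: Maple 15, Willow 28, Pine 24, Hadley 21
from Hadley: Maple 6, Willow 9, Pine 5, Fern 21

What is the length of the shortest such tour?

58 blocks — the shortest possible round trip.

There are 12 distinct closed tours to check (reversals are equivalent).
Maple - Willow - Pine - Fern - Hadley - Maple: 13+4+24+21+6 = 68
Maple - Willow - Pine - Hadley - Fern - Maple: 13+4+5+21+15 = 58
Maple - Willow - Fern - Pine - Hadley - Maple: 13+28+24+5+6 = 76
Maple - Willow - Fern - Hadley - Pine - Maple: 13+28+21+5+9 = 76
Maple - Willow - Hadley - Pine - Fern - Maple: 13+9+5+24+15 = 66
Maple - Willow - Hadley - Fern - Pine - Maple: 13+9+21+24+9 = 76
Maple - Pine - Willow - Fern - Hadley - Maple: 9+4+28+21+6 = 68
Maple - Pine - Willow - Hadley - Fern - Maple: 9+4+9+21+15 = 58
Maple - Pine - Fern - Willow - Hadley - Maple: 9+24+28+9+6 = 76
Maple - Pine - Hadley - Willow - Fern - Maple: 9+5+9+28+15 = 66
Maple - Fern - Willow - Pine - Hadley - Maple: 15+28+4+5+6 = 58
Maple - Fern - Pine - Willow - Hadley - Maple: 15+24+4+9+6 = 58
The minimum is 58.
One optimal route: Maple → Willow → Pine → Hadley → Fern → Maple (or its reverse).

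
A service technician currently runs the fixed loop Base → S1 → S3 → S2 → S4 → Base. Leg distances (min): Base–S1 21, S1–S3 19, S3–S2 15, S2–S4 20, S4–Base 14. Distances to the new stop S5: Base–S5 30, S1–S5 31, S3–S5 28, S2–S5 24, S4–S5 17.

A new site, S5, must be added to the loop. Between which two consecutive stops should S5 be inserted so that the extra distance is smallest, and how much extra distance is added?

+21 min — insert S5 between S2 and S4.

Insertion cost between consecutive stops i–j is d(i,S5) + d(S5,j) − d(i,j):
  between Base and S1: 30 + 31 − 21 = 40
  between S1 and S3: 31 + 28 − 19 = 40
  between S3 and S2: 28 + 24 − 15 = 37
  between S2 and S4: 24 + 17 − 20 = 21
  between S4 and Base: 17 + 30 − 14 = 33
Cheapest insertion is between S2 and S4, adding 21.
New total = 89 + 21 = 110.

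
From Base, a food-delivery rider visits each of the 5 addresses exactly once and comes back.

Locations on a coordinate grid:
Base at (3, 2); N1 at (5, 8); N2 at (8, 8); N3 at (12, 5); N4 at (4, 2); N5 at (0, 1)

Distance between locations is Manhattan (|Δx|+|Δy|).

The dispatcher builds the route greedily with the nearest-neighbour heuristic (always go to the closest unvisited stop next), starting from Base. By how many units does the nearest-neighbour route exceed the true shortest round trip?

Base: N4=1, N5=4, N1=8, N2=11, N3=12 ⇒ N4
N4: N5=5, N1=7, N2=10, N3=11 ⇒ N5
N5: N1=12, N2=15, N3=16 ⇒ N1
N1: N2=3, N3=10 ⇒ N2
N2: N3=7 ⇒ N3
NN route Base → N4 → N5 → N1 → N2 → N3 → Base costs 40.
Optimal: Base → N1 → N2 → N3 → N4 → N5 → Base costs 38 (by enumerating all 60 distinct tours).
Excess = 40 − 38 = 2.

The nearest-neighbour route is 2 longer than optimal.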